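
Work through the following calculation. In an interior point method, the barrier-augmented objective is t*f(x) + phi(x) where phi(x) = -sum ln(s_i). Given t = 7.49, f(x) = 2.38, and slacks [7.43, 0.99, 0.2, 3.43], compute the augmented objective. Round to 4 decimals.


Step 1: Compute log-barrier.
ln values: [2.0055, -0.0101, -1.6094, 1.2326]
phi = -(2.0055 - 0.0101 - 1.6094 + 1.2326) = -1.6186
Step 2: Compute augmented objective.
t*f(x) = 7.49*2.38 = 17.8262
Total = 17.8262 - 1.6186 = 16.2076


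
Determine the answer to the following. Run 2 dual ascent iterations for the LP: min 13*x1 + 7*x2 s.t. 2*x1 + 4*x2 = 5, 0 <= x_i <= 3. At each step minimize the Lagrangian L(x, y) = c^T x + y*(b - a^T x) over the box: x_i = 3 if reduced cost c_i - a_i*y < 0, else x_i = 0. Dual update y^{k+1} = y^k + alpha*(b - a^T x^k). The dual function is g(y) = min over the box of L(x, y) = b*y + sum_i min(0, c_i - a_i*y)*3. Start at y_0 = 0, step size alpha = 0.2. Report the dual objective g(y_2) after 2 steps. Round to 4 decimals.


Dual ascent for LP: min 13*x1 + 7*x2, 2*x1 + 4*x2 = 5, 0 <= x_i <= 3
Step 1: y^k = 0.0, reduced costs: (13.0, 7.0)
  x^k = (0.0, 0.0), subgradient = b - a^T x = 5.0
  y^{k+1} = 0.0 + 0.2*5.0 = 1.0
Step 2: y^k = 1.0, reduced costs: (11.0, 3.0)
  x^k = (0.0, 0.0), subgradient = b - a^T x = 5.0
  y^{k+1} = 1.0 + 0.2*5.0 = 2.0
Dual objective at y_2 = 2.0: reduced costs (9.0, -1.0), box minimizer x = (0.0, 3.0)
g(y_2) = b*y + (c1 - a1*y)*x1 + (c2 - a2*y)*x2 = 5*2.0 + 9.0*0.0 + (-1.0)*3.0 = 10.0 + 0.0 - 3.0 = 7.0


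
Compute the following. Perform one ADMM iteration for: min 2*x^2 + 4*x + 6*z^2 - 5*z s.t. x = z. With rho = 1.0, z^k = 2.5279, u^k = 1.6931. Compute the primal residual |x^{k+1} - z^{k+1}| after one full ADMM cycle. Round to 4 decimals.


ADMM iteration with rho = 1.0, z^k = 2.5279, u^k = 1.6931
Step 1: x-update.
Minimize 2*x^2 + 4*x + (1.0/2)*(x - 2.5279 + 1.6931)^2
FOC: (2*2 + 1.0)*x = -4 + 1.0*(2.5279 - 1.6931)
x^{k+1} = -0.633
Step 2: z-update.
Minimize 6*z^2 - 5*z + (1.0/2)*(-0.633 - z + 1.6931)^2
FOC: (2*6 + 1.0)*z = 5 + 1.0*(-0.633 + 1.6931)
z^{k+1} = 0.4662
Step 3: u-update.
u^{k+1} = 1.6931 - 0.633 - 0.4662 = 0.5939
Step 4: Primal residual = |-0.633 - 0.4662| = 1.0992


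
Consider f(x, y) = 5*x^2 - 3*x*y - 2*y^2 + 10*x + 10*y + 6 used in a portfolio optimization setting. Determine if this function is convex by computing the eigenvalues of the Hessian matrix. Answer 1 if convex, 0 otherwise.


The Hessian of f(x,y) = 5*x^2 - 3*x*y - 2*y^2 + 10*x + 10*y + 6 is:
H = [[10, -3], [-3, -4]]
Trace = 10 - 4 = 6
Determinant = 10*-4 - (-3)^2 = -49
Discriminant = (6)^2 - 4*-49 = 232.0
Eigenvalues: lambda_1 = -4.6158, lambda_2 = 10.6158
The function is not convex.

0


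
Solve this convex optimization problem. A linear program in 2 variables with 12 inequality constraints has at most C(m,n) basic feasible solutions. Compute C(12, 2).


Each vertex corresponds to some choice of n active constraints out of m, so the number of vertices is at most C(m, n) = m! / (n!(m-n)!).
m = 12, n = 2
Numerator: 12 * 11
Denominator: 2! = 2
C(12, 2) = 66


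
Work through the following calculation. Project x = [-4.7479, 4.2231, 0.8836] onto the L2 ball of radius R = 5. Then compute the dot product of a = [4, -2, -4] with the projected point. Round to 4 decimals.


Step 1: Compute ||x|| (intermediates to 6 decimals).
||x|| = sqrt((-4.7479)^2 + 4.2231^2 + 0.8836^2) = 6.415441
Step 2: Project.
Since ||x|| > R, scale = R/||x|| = 5/6.415441 = 0.77937, proj(x) = scale * x
proj(x) = [-3.700371, 3.291357, 0.688651]
Step 3: Dot product.
a^T * proj(x) = 4*(-3.700371) - 2*3.291357 - 4*0.688651 = -24.1388


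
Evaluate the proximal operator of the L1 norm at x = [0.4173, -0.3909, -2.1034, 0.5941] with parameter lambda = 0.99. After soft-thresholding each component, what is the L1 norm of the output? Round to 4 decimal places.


Soft-thresholding with lambda = 0.99:
prox(0.4173) = sign(0.4173)*max(|0.4173| - 0.99, 0) = 0.0
prox(-0.3909) = sign(-0.3909)*max(|-0.3909| - 0.99, 0) = 0.0
prox(-2.1034) = sign(-2.1034)*max(|-2.1034| - 0.99, 0) = -1.1134
prox(0.5941) = sign(0.5941)*max(|0.5941| - 0.99, 0) = 0.0
prox(x) = [0.0, 0.0, -1.1134, 0.0]
||prox(x)||_1 = 0.0 + 0.0 + 1.1134 + 0.0 = 1.1134


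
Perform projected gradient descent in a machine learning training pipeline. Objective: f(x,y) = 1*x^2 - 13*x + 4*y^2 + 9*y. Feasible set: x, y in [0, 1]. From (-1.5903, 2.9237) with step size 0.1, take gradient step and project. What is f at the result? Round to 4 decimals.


Step 1: Compute gradient at (-1.5903, 2.9237).
grad_x = 2*1*-1.5903 - 13 = -16.1806
grad_y = 2*4*2.9237 + 9 = 32.3896
Step 2: Gradient step.
x_raw = -1.5903 - 0.1*-16.1806 = 0.0278
y_raw = 2.9237 - 0.1*32.3896 = -0.3153
Step 3: Project onto [0, 1].
x_proj = clip(0.0278) = 0.0278
y_proj = clip(-0.3153) = 0.0
Step 4: Evaluate f.
f(0.0278, 0.0) = -0.3601


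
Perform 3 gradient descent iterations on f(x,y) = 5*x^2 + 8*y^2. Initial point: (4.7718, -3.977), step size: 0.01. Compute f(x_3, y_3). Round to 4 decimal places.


Gradient descent on f(x,y) = 5*x^2 + 8*y^2.
Starting point: (4.7718, -3.977), alpha = 0.01
Step 1: grad_x = 2*5*4.7718 = 47.718, grad_y = 2*8*-3.977 = -63.632
  x_1 = 4.7718 - 0.01*47.718 = 4.2946
  y_1 = -3.977 - 0.01*-63.632 = -3.3407
Step 2: grad_x = 2*5*4.2946 = 42.9462, grad_y = 2*8*-3.3407 = -53.4509
  x_2 = 4.2946 - 0.01*42.9462 = 3.8652
  y_2 = -3.3407 - 0.01*-53.4509 = -2.8062
Step 3: grad_x = 2*5*3.8652 = 38.6516, grad_y = 2*8*-2.8062 = -44.8987
  x_3 = 3.8652 - 0.01*38.6516 = 3.4786
  y_3 = -2.8062 - 0.01*-44.8987 = -2.3572
f(3.4786, -2.3572) = 5*3.4786^2 + 8*(-2.3572)^2 = 104.9553


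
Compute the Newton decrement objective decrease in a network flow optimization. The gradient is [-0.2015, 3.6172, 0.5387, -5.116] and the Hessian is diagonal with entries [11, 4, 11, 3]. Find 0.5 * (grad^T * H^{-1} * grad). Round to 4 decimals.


Step 1: H is diagonal, so H^(-1) * g = [-0.0183, 0.9043, 0.049, -1.7053].
Step 2: g^T H^(-1) g = sum_i g_i^2 / H_ii
  = (-0.2015)^2/11 + (3.6172)^2/4 + (0.5387)^2/11 + (-5.116)^2/3
  = 0.0037 + 3.271 + 0.0264 + 8.7245 = 12.0256
Step 3: Objective decrease = 0.5 * g^T H^(-1) g = 6.0128


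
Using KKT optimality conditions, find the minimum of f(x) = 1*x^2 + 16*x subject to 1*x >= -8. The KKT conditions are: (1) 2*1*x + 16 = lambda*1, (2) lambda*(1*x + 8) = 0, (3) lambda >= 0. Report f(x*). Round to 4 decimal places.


Step 1: Try lambda = 0 (constraint inactive).
Stationarity: 2*1*x + 16 = 0
x* = -16/(2*1) = -8.0
Check constraint: 1*-8.0 = -8.0 >= -8 -- satisfied.
Step 2: Compute optimal value.
f(x*) = 1*(-8.0)^2 + 16*(-8.0) = -64.0


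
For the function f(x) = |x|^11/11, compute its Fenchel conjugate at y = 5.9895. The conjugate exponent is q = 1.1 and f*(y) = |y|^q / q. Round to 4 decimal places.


The conjugate exponent q satisfies 1/p + 1/q = 1.
p = 11, so q = 11/(11 - 1) = 1.1
|y|^q = 5.9895^1.1 = 7.1636
f*(5.9895) = 7.1636 / 1.1 = 6.5123


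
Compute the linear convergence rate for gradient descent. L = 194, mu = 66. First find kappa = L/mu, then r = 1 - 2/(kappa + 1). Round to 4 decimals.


Step 1: Compute the condition number.
kappa = L/mu = 194/66 = 2.9394
Step 2: Compute the convergence rate.
r = 1 - 2/(kappa + 1) = 1 - 2*mu/(L + mu) = (L - mu)/(L + mu) = 128/260 = 0.4923


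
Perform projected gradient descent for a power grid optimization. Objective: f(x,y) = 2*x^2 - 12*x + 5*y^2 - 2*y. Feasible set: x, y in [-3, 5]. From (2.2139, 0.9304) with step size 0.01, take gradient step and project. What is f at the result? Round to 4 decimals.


Step 1: Compute gradient at (2.2139, 0.9304).
grad_x = 2*2*2.2139 - 12 = -3.1444
grad_y = 2*5*0.9304 - 2 = 7.304
Step 2: Gradient step.
x_raw = 2.2139 - 0.01*-3.1444 = 2.2453
y_raw = 0.9304 - 0.01*7.304 = 0.8574
Step 3: Project onto [-3, 5].
x_proj = clip(2.2453) = 2.2453
y_proj = clip(0.8574) = 0.8574
Step 4: Evaluate f.
f(2.2453, 0.8574) = -14.9004


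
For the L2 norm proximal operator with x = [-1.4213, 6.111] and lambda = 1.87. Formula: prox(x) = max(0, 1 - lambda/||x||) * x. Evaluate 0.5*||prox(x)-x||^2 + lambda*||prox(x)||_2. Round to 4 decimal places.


Step 1: Compute ||x||.
||x|| = 6.2741
Step 2: Compute scaling factor.
scale = max(0, 1 - 1.87/6.2741) = 0.7019
Step 3: prox(x) = [-0.9977, 4.2896]
||prox(x)|| = 4.4041
Step 4: Proximal objective.
0.5*||prox-x||^2 = 1.7485
lambda*||prox|| = 8.2357
Total = 9.9841


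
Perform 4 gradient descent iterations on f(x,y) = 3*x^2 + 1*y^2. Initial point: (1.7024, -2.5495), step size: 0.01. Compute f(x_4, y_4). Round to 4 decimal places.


Gradient descent on f(x,y) = 3*x^2 + 1*y^2.
Starting point: (1.7024, -2.5495), alpha = 0.01
Step 1: grad_x = 2*3*1.7024 = 10.2144, grad_y = 2*1*-2.5495 = -5.099
  x_1 = 1.7024 - 0.01*10.2144 = 1.6003
  y_1 = -2.5495 - 0.01*-5.099 = -2.4985
Step 2: grad_x = 2*3*1.6003 = 9.6015, grad_y = 2*1*-2.4985 = -4.997
  x_2 = 1.6003 - 0.01*9.6015 = 1.5042
  y_2 = -2.4985 - 0.01*-4.997 = -2.4485
Step 3: grad_x = 2*3*1.5042 = 9.0254, grad_y = 2*1*-2.4485 = -4.8971
  x_3 = 1.5042 - 0.01*9.0254 = 1.414
  y_3 = -2.4485 - 0.01*-4.8971 = -2.3996
Step 4: grad_x = 2*3*1.414 = 8.4839, grad_y = 2*1*-2.3996 = -4.7991
  x_4 = 1.414 - 0.01*8.4839 = 1.3291
  y_4 = -2.3996 - 0.01*-4.7991 = -2.3516
f(1.3291, -2.3516) = 3*1.3291^2 + 1*(-2.3516)^2 = 10.8298


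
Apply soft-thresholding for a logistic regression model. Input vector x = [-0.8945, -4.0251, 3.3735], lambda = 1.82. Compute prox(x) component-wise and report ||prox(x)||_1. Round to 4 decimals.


Soft-thresholding with lambda = 1.82:
prox(-0.8945) = sign(-0.8945)*max(|-0.8945| - 1.82, 0) = 0.0
prox(-4.0251) = sign(-4.0251)*max(|-4.0251| - 1.82, 0) = -2.2051
prox(3.3735) = sign(3.3735)*max(|3.3735| - 1.82, 0) = 1.5535
prox(x) = [0.0, -2.2051, 1.5535]
||prox(x)||_1 = 0.0 + 2.2051 + 1.5535 = 3.7586


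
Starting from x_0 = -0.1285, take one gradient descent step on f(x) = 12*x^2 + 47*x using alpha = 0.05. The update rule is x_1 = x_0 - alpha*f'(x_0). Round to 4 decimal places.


We compute the gradient at x_0 and apply the update.
f'(x) = 24*x + 47
f'(-0.1285) = 24*-0.1285 + 47 = 43.916
x_1 = -0.1285 - 0.05*43.916 = -2.3243


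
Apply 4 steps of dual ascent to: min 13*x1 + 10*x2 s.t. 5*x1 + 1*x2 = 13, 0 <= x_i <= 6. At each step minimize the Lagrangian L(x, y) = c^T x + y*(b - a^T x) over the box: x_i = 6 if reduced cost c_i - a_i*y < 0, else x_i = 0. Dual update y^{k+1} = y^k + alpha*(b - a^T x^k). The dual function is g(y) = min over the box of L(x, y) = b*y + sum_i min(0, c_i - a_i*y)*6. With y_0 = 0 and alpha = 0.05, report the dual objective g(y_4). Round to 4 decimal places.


Dual ascent for LP: min 13*x1 + 10*x2, 5*x1 + 1*x2 = 13, 0 <= x_i <= 6
Step 1: y^k = 0.0, reduced costs: (13.0, 10.0)
  x^k = (0.0, 0.0), subgradient = b - a^T x = 13.0
  y^{k+1} = 0.0 + 0.05*13.0 = 0.65
Step 2: y^k = 0.65, reduced costs: (9.75, 9.35)
  x^k = (0.0, 0.0), subgradient = b - a^T x = 13.0
  y^{k+1} = 0.65 + 0.05*13.0 = 1.3
Step 3: y^k = 1.3, reduced costs: (6.5, 8.7)
  x^k = (0.0, 0.0), subgradient = b - a^T x = 13.0
  y^{k+1} = 1.3 + 0.05*13.0 = 1.95
Step 4: y^k = 1.95, reduced costs: (3.25, 8.05)
  x^k = (0.0, 0.0), subgradient = b - a^T x = 13.0
  y^{k+1} = 1.95 + 0.05*13.0 = 2.6
Dual objective at y_4 = 2.6: reduced costs (0.0, 7.4), box minimizer x = (0.0, 0.0)
g(y_4) = b*y + (c1 - a1*y)*x1 + (c2 - a2*y)*x2 = 13*2.6 + 0.0*0.0 + 7.4*0.0 = 33.8 + 0.0 + 0.0 = 33.8


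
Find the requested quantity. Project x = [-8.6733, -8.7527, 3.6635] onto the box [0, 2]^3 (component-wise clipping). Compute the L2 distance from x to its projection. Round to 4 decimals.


Project each component onto [0, 2].
clip(-8.6733) = 0.0, clip(-8.7527) = 0.0, clip(3.6635) = 2.0
Projection = [0.0, 0.0, 2.0]
Squared diffs: [75.2261, 76.6098, 2.7672]
Distance = sqrt(154.6031) = 12.434


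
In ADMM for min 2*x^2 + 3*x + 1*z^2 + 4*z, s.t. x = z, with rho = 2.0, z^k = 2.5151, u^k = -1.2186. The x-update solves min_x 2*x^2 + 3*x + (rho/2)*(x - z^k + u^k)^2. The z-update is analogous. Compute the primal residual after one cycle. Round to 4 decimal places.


ADMM iteration with rho = 2.0, z^k = 2.5151, u^k = -1.2186
Step 1: x-update.
Minimize 2*x^2 + 3*x + (2.0/2)*(x - 2.5151 - 1.2186)^2
FOC: (2*2 + 2.0)*x = -3 + 2.0*(2.5151 + 1.2186)
x^{k+1} = 0.7446
Step 2: z-update.
Minimize 1*z^2 + 4*z + (2.0/2)*(0.7446 - z - 1.2186)^2
FOC: (2*1 + 2.0)*z = -4 + 2.0*(0.7446 - 1.2186)
z^{k+1} = -1.237
Step 3: u-update.
u^{k+1} = -1.2186 + 0.7446 + 1.237 = 0.763
Step 4: Primal residual = |0.7446 + 1.237| = 1.9816


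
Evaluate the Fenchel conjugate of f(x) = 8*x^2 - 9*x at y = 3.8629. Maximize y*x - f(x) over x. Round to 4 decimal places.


f*(y) = sup_x {y*x - a*x^2 - b*x} = sup_x {(y-b)*x - a*x^2}
FOC: (y - b) - 2a*x = 0 => x* = (y - b)/(2a)
x* = (3.8629 + 9)/(2*8) = 0.8039
f*(3.8629) = (y-b)^2/(4a) = (3.8629 + 9)^2/(4*8)
= 165.4542/32 = 5.1704


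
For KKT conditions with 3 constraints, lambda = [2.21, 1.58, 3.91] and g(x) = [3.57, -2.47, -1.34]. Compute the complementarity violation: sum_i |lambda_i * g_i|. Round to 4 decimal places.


KKT complementary slackness check:
lambda_1 * g_1 = 2.21 * 3.57 = 7.8897
lambda_2 * g_2 = 1.58 * -2.47 = -3.9026
lambda_3 * g_3 = 3.91 * -1.34 = -5.2394
Total violation = 7.8897 + 3.9026 + 5.2394 = 17.0317


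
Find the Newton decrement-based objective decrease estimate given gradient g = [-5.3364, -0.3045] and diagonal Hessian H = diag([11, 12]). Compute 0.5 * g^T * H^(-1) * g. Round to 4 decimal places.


Step 1: H is diagonal, so H^(-1) * g = [-0.4851, -0.0254].
Step 2: g^T H^(-1) g = sum_i g_i^2 / H_ii
  = (-5.3364)^2/11 + (-0.3045)^2/12
  = 2.5888 + 0.0077 = 2.5966
Step 3: Objective decrease = 0.5 * g^T H^(-1) g = 1.2983


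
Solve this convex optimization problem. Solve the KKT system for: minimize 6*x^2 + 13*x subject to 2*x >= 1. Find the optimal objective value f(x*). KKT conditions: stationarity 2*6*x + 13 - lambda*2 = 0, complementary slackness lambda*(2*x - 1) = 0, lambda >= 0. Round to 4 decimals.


Step 1: Try lambda = 0 (constraint inactive).
x_unc = -13/(2*6) = -1.0833
Check: 2*-1.0833 = -2.1666 < 1 -- violated!
Step 2: Constraint must be active: 2*x = 1
x* = 1/2 = 0.5
lambda = (2*6*0.5 + 13)/2 = 9.5
Step 3: Compute optimal value.
f(x*) = 6*0.5^2 + 13*0.5 = 8.0


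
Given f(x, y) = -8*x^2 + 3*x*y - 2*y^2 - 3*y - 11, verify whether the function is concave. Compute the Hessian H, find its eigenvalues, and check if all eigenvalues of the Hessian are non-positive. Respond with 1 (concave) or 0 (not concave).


The Hessian of f(x,y) = -8*x^2 + 3*x*y - 2*y^2 - 3*y - 11 is:
H = [[-16, 3], [3, -4]]
Trace = -16 - 4 = -20
Determinant = -16*-4 - (3)^2 = 55
Discriminant = (-20)^2 - 4*55 = 180.0
Eigenvalues: lambda_1 = -16.7082, lambda_2 = -3.2918
The function is concave.

1


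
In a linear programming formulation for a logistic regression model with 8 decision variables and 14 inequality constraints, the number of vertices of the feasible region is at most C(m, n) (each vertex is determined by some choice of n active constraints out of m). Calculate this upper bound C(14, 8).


Each vertex corresponds to some choice of n active constraints out of m, so the number of vertices is at most C(m, n) = m! / (n!(m-n)!).
m = 14, n = 8
Numerator: 14 * 13 * 12 * 11 * 10 * 9 * 8 * 7
Denominator: 8! = 40320
C(14, 8) = 3003


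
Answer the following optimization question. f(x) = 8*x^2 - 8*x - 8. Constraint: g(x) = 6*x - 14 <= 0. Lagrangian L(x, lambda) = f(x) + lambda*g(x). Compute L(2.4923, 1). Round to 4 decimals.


Step 1: Evaluate f(x).
f(2.4923) = 8*2.4923^2 - 8*2.4923 - 8 = 21.7541
Step 2: Evaluate g(x).
g(2.4923) = 6*2.4923 - 14 = 0.9538
Step 3: Compute Lagrangian.
L = 21.7541 + 1*0.9538 = 22.7079


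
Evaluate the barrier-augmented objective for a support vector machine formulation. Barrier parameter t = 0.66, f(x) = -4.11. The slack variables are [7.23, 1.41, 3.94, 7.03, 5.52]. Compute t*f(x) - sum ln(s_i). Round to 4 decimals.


Step 1: Compute log-barrier.
ln values: [1.9782, 0.3436, 1.3712, 1.9502, 1.7084]
phi = -(1.9782 + 0.3436 + 1.3712 + 1.9502 + 1.7084) = -7.3516
Step 2: Compute augmented objective.
t*f(x) = 0.66*-4.11 = -2.7126
Total = -2.7126 - 7.3516 = -10.0642


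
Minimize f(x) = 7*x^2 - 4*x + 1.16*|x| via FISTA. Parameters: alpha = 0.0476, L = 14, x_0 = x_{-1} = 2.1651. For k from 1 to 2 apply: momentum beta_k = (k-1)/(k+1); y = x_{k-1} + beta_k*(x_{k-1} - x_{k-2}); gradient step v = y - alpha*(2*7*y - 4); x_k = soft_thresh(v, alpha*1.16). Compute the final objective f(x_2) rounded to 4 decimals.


FISTA on f(x) = 7*x^2 - 4*x + 1.16*|x|
L = 14, alpha = 0.0476
Iteration 1: beta = 0.0, y = 2.1651 + 0.0*(2.1651 - 2.1651) = 2.1651
  grad(y) = 26.3114, v = y - alpha*grad = 0.9127
  prox(v) = soft_thresh(0.9127, 0.0552) = 0.8575
Iteration 2: beta = 0.3333, y = 0.8575 + 0.3333*(0.8575 - 2.1651) = 0.4216
  grad(y) = 1.9021, v = y - alpha*grad = 0.331
  prox(v) = soft_thresh(0.331, 0.0552) = 0.2758
f(x_2) = 7*0.2758^2 - 4*0.2758 + 1.16*|0.2758| = -0.2508


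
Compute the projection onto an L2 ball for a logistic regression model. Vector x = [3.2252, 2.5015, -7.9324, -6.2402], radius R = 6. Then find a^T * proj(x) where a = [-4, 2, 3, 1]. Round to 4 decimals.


Step 1: Compute ||x|| (intermediates to 6 decimals).
||x|| = sqrt(3.2252^2 + 2.5015^2 + (-7.9324)^2 + (-6.2402)^2) = 10.886803
Step 2: Project.
Since ||x|| > R, scale = R/||x|| = 6/10.886803 = 0.551126, proj(x) = scale * x
proj(x) = [1.777492, 1.378642, -4.371752, -3.439136]
Step 3: Dot product.
a^T * proj(x) = -4*1.777492 + 2*1.378642 + 3*(-4.371752) + 1*(-3.439136) = -20.9071


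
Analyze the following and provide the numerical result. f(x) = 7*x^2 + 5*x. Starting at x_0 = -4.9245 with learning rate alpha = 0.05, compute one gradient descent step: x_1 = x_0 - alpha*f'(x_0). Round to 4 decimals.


We compute the gradient at x_0 and apply the update.
f'(x) = 14*x + 5
f'(-4.9245) = 14*-4.9245 + 5 = -63.943
x_1 = -4.9245 - 0.05*-63.943 = -1.7274


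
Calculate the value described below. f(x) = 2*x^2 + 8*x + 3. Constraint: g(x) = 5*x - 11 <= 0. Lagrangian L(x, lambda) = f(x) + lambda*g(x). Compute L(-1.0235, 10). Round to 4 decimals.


Step 1: Evaluate f(x).
f(-1.0235) = 2*(-1.0235)^2 + 8*(-1.0235) + 3 = -3.0929
Step 2: Evaluate g(x).
g(-1.0235) = 5*-1.0235 - 11 = -16.1175
Step 3: Compute Lagrangian.
L = -3.0929 + 10*-16.1175 = -164.2679


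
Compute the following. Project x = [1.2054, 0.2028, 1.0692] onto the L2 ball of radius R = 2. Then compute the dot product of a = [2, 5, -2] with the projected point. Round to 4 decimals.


Step 1: Compute ||x|| (intermediates to 6 decimals).
||x|| = sqrt(1.2054^2 + 0.2028^2 + 1.0692^2) = 1.623978
Step 2: Project.
Since ||x|| <= R, proj = x (no scaling needed).
proj(x) = [1.2054, 0.2028, 1.0692]
Step 3: Dot product.
a^T * proj(x) = 2*1.2054 + 5*0.2028 - 2*1.0692 = 1.2864


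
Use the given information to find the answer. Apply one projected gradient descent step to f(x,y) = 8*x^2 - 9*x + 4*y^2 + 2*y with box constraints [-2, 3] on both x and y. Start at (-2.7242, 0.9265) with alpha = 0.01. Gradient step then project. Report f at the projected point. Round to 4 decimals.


Step 1: Compute gradient at (-2.7242, 0.9265).
grad_x = 2*8*-2.7242 - 9 = -52.5872
grad_y = 2*4*0.9265 + 2 = 9.412
Step 2: Gradient step.
x_raw = -2.7242 - 0.01*-52.5872 = -2.1983
y_raw = 0.9265 - 0.01*9.412 = 0.8324
Step 3: Project onto [-2, 3].
x_proj = clip(-2.1983) = -2.0
y_proj = clip(0.8324) = 0.8324
Step 4: Evaluate f.
f(-2.0, 0.8324) = 54.4362


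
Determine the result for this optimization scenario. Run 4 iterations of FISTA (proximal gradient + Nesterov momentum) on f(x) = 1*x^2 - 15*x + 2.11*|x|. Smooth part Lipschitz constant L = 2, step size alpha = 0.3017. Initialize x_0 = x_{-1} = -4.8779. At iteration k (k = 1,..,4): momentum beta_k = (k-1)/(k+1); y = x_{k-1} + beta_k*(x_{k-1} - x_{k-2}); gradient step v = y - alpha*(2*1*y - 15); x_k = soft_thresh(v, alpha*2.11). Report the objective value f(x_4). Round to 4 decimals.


FISTA on f(x) = 1*x^2 - 15*x + 2.11*|x|
L = 2, alpha = 0.3017
Iteration 1: beta = 0.0, y = -4.8779 + 0.0*(-4.8779 + 4.8779) = -4.8779
  grad(y) = -24.7558, v = y - alpha*grad = 2.5909
  prox(v) = soft_thresh(2.5909, 0.6366) = 1.9543
Iteration 2: beta = 0.3333, y = 1.9543 + 0.3333*(1.9543 + 4.8779) = 4.2318
  grad(y) = -6.5365, v = y - alpha*grad = 6.2038
  prox(v) = soft_thresh(6.2038, 0.6366) = 5.5672
Iteration 3: beta = 0.5, y = 5.5672 + 0.5*(5.5672 - 1.9543) = 7.3737
  grad(y) = -0.2527, v = y - alpha*grad = 7.4499
  prox(v) = soft_thresh(7.4499, 0.6366) = 6.8133
Iteration 4: beta = 0.6, y = 6.8133 + 0.6*(6.8133 - 5.5672) = 7.561
  grad(y) = 0.1219, v = y - alpha*grad = 7.5242
  prox(v) = soft_thresh(7.5242, 0.6366) = 6.8876
f(x_4) = 1*6.8876^2 - 15*6.8876 + 2.11*|6.8876| = -41.3421


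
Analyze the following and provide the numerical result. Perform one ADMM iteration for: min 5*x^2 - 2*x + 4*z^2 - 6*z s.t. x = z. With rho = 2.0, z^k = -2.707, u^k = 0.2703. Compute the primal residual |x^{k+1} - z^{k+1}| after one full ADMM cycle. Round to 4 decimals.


ADMM iteration with rho = 2.0, z^k = -2.707, u^k = 0.2703
Step 1: x-update.
Minimize 5*x^2 - 2*x + (2.0/2)*(x + 2.707 + 0.2703)^2
FOC: (2*5 + 2.0)*x = 2 + 2.0*(-2.707 - 0.2703)
x^{k+1} = -0.3296
Step 2: z-update.
Minimize 4*z^2 - 6*z + (2.0/2)*(-0.3296 - z + 0.2703)^2
FOC: (2*4 + 2.0)*z = 6 + 2.0*(-0.3296 + 0.2703)
z^{k+1} = 0.5882
Step 3: u-update.
u^{k+1} = 0.2703 - 0.3296 - 0.5882 = -0.6474
Step 4: Primal residual = |-0.3296 - 0.5882| = 0.9177


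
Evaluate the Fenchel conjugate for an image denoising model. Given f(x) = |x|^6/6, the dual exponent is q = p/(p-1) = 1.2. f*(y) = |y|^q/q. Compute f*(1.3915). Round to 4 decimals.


The conjugate exponent q satisfies 1/p + 1/q = 1.
p = 6, so q = 6/(6 - 1) = 1.2
|y|^q = 1.3915^1.2 = 1.4866
f*(1.3915) = 1.4866 / 1.2 = 1.2388


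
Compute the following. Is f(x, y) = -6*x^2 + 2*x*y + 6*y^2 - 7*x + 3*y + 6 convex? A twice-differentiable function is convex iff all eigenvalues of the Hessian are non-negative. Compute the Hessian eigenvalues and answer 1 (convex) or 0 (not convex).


The Hessian of f(x,y) = -6*x^2 + 2*x*y + 6*y^2 - 7*x + 3*y + 6 is:
H = [[-12, 2], [2, 12]]
Trace = -12 + 12 = 0
Determinant = -12*12 - (2)^2 = -148
Discriminant = (0)^2 - 4*-148 = 592.0
Eigenvalues: lambda_1 = -12.1655, lambda_2 = 12.1655
The function is not convex.

0


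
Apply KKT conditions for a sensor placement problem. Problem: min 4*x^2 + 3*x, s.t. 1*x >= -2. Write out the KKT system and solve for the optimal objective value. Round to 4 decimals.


Step 1: Try lambda = 0 (constraint inactive).
Stationarity: 2*4*x + 3 = 0
x* = -3/(2*4) = -0.375
Check constraint: 1*-0.375 = -0.375 >= -2 -- satisfied.
Step 2: Compute optimal value.
f(x*) = 4*(-0.375)^2 + 3*(-0.375) = -0.5625


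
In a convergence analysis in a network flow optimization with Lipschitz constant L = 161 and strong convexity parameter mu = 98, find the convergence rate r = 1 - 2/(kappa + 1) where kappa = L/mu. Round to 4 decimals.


Step 1: Compute the condition number.
kappa = L/mu = 161/98 = 1.6429
Step 2: Compute the convergence rate.
r = 1 - 2/(kappa + 1) = 1 - 2*mu/(L + mu) = (L - mu)/(L + mu) = 63/259 = 0.2432


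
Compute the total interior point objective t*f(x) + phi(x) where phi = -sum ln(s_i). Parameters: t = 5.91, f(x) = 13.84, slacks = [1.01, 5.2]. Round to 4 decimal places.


Step 1: Compute log-barrier.
ln values: [0.01, 1.6487]
phi = -(0.01 + 1.6487) = -1.6586
Step 2: Compute augmented objective.
t*f(x) = 5.91*13.84 = 81.7944
Total = 81.7944 - 1.6586 = 80.1358


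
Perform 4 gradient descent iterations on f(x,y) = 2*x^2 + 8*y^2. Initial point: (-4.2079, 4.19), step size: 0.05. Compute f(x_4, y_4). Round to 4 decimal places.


Gradient descent on f(x,y) = 2*x^2 + 8*y^2.
Starting point: (-4.2079, 4.19), alpha = 0.05
Step 1: grad_x = 2*2*-4.2079 = -16.8316, grad_y = 2*8*4.19 = 67.04
  x_1 = -4.2079 - 0.05*-16.8316 = -3.3663
  y_1 = 4.19 - 0.05*67.04 = 0.838
Step 2: grad_x = 2*2*-3.3663 = -13.4653, grad_y = 2*8*0.838 = 13.408
  x_2 = -3.3663 - 0.05*-13.4653 = -2.6931
  y_2 = 0.838 - 0.05*13.408 = 0.1676
Step 3: grad_x = 2*2*-2.6931 = -10.7722, grad_y = 2*8*0.1676 = 2.6816
  x_3 = -2.6931 - 0.05*-10.7722 = -2.1544
  y_3 = 0.1676 - 0.05*2.6816 = 0.0335
Step 4: grad_x = 2*2*-2.1544 = -8.6178, grad_y = 2*8*0.0335 = 0.5363
  x_4 = -2.1544 - 0.05*-8.6178 = -1.7236
  y_4 = 0.0335 - 0.05*0.5363 = 0.0067
f(-1.7236, 0.0067) = 2*(-1.7236)^2 + 8*0.0067^2 = 5.9416


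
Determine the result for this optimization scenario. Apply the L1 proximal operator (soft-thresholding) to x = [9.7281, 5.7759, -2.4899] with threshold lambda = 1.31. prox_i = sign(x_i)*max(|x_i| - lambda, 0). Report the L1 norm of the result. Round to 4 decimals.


Soft-thresholding with lambda = 1.31:
prox(9.7281) = sign(9.7281)*max(|9.7281| - 1.31, 0) = 8.4181
prox(5.7759) = sign(5.7759)*max(|5.7759| - 1.31, 0) = 4.4659
prox(-2.4899) = sign(-2.4899)*max(|-2.4899| - 1.31, 0) = -1.1799
prox(x) = [8.4181, 4.4659, -1.1799]
||prox(x)||_1 = 8.4181 + 4.4659 + 1.1799 = 14.0639


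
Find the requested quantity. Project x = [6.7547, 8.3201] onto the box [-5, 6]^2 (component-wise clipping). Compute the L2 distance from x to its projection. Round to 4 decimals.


Project each component onto [-5, 6].
clip(6.7547) = 6.0, clip(8.3201) = 6.0
Projection = [6.0, 6.0]
Squared diffs: [0.5696, 5.3829]
Distance = sqrt(5.9525) = 2.4398


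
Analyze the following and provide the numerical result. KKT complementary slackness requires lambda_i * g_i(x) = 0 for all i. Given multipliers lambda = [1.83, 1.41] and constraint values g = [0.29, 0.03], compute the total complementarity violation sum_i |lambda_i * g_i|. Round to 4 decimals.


KKT complementary slackness check:
lambda_1 * g_1 = 1.83 * 0.29 = 0.5307
lambda_2 * g_2 = 1.41 * 0.03 = 0.0423
Total violation = 0.5307 + 0.0423 = 0.573


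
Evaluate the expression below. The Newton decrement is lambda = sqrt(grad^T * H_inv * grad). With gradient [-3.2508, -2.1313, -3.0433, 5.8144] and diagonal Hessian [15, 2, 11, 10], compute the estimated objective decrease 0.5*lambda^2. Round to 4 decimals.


Step 1: H is diagonal, so H^(-1) * g = [-0.2167, -1.0657, -0.2767, 0.5814].
Step 2: g^T H^(-1) g = sum_i g_i^2 / H_ii
  = (-3.2508)^2/15 + (-2.1313)^2/2 + (-3.0433)^2/11 + (5.8144)^2/10
  = 0.7045 + 2.2712 + 0.842 + 3.3807 = 7.1984
Step 3: Objective decrease = 0.5 * g^T H^(-1) g = 3.5992


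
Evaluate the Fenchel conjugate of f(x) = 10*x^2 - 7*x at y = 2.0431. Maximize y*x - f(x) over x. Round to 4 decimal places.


f*(y) = sup_x {y*x - a*x^2 - b*x} = sup_x {(y-b)*x - a*x^2}
FOC: (y - b) - 2a*x = 0 => x* = (y - b)/(2a)
x* = (2.0431 + 7)/(2*10) = 0.4522
f*(2.0431) = (y-b)^2/(4a) = (2.0431 + 7)^2/(4*10)
= 81.7777/40 = 2.0444


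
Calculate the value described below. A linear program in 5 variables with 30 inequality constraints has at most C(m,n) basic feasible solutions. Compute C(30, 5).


Each vertex corresponds to some choice of n active constraints out of m, so the number of vertices is at most C(m, n) = m! / (n!(m-n)!).
m = 30, n = 5
Numerator: 30 * 29 * 28 * 27 * 26
Denominator: 5! = 120
C(30, 5) = 142506


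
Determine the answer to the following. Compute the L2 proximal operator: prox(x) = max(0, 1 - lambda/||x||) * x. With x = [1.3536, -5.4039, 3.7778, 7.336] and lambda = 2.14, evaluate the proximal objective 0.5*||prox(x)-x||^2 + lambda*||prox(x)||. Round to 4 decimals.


Step 1: Compute ||x||.
||x|| = 9.9561
Step 2: Compute scaling factor.
scale = max(0, 1 - 2.14/9.9561) = 0.7851
Step 3: prox(x) = [1.0627, -4.2424, 2.9658, 5.7592]
||prox(x)|| = 7.8161
Step 4: Proximal objective.
0.5*||prox-x||^2 = 2.2898
lambda*||prox|| = 16.7265
Total = 19.0162


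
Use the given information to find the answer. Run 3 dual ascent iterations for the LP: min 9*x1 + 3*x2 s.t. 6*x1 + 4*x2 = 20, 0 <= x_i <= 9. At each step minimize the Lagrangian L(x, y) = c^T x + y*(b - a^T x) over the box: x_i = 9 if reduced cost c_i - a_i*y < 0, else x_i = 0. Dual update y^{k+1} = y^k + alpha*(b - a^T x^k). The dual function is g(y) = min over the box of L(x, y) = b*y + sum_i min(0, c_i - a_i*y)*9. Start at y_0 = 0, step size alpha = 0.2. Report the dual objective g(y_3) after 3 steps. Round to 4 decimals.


Dual ascent for LP: min 9*x1 + 3*x2, 6*x1 + 4*x2 = 20, 0 <= x_i <= 9
Step 1: y^k = 0.0, reduced costs: (9.0, 3.0)
  x^k = (0.0, 0.0), subgradient = b - a^T x = 20.0
  y^{k+1} = 0.0 + 0.2*20.0 = 4.0
Step 2: y^k = 4.0, reduced costs: (-15.0, -13.0)
  x^k = (9.0, 9.0), subgradient = b - a^T x = -70.0
  y^{k+1} = 4.0 + 0.2*-70.0 = -10.0
Step 3: y^k = -10.0, reduced costs: (69.0, 43.0)
  x^k = (0.0, 0.0), subgradient = b - a^T x = 20.0
  y^{k+1} = -10.0 + 0.2*20.0 = -6.0
Dual objective at y_3 = -6.0: reduced costs (45.0, 27.0), box minimizer x = (0.0, 0.0)
g(y_3) = b*y + (c1 - a1*y)*x1 + (c2 - a2*y)*x2 = 20*(-6.0) + 45.0*0.0 + 27.0*0.0 = -120.0 + 0.0 + 0.0 = -120.0


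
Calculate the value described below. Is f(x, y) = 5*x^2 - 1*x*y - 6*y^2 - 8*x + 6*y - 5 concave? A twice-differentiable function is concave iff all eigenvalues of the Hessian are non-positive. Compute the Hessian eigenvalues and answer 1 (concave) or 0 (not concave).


The Hessian of f(x,y) = 5*x^2 - 1*x*y - 6*y^2 - 8*x + 6*y - 5 is:
H = [[10, -1], [-1, -12]]
Trace = 10 - 12 = -2
Determinant = 10*-12 - (-1)^2 = -121
Discriminant = (-2)^2 - 4*-121 = 488.0
Eigenvalues: lambda_1 = -12.0454, lambda_2 = 10.0454
The function is not concave.

0


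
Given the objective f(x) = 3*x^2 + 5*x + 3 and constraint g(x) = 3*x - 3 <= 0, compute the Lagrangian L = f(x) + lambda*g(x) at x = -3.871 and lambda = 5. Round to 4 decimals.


Step 1: Evaluate f(x).
f(-3.871) = 3*(-3.871)^2 + 5*(-3.871) + 3 = 28.5989
Step 2: Evaluate g(x).
g(-3.871) = 3*-3.871 - 3 = -14.613
Step 3: Compute Lagrangian.
L = 28.5989 + 5*-14.613 = -44.4661


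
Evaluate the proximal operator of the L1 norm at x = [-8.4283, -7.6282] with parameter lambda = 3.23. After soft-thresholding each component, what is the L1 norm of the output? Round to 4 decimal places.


Soft-thresholding with lambda = 3.23:
prox(-8.4283) = sign(-8.4283)*max(|-8.4283| - 3.23, 0) = -5.1983
prox(-7.6282) = sign(-7.6282)*max(|-7.6282| - 3.23, 0) = -4.3982
prox(x) = [-5.1983, -4.3982]
||prox(x)||_1 = 5.1983 + 4.3982 = 9.5965


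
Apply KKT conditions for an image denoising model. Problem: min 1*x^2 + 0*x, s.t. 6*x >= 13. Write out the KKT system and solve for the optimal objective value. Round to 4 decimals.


Step 1: Try lambda = 0 (constraint inactive).
x_unc = 0/(2*1) = 0.0
Check: 6*0.0 = 0.0 < 13 -- violated!
Step 2: Constraint must be active: 6*x = 13
x* = 13/6 = 2.1667 (rounded; the exact value 13/6 is used below)
lambda = (2*1*(13/6) + 0)/6 = 0.7222
Step 3: Compute optimal value.
f(x*) = 1*(13/6)^2 + 0*(13/6) = 4.6944


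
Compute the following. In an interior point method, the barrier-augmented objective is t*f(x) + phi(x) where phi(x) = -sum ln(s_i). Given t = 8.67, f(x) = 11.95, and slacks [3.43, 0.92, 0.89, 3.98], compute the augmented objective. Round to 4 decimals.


Step 1: Compute log-barrier.
ln values: [1.2326, -0.0834, -0.1165, 1.3813]
phi = -(1.2326 - 0.0834 - 0.1165 + 1.3813) = -2.4139
Step 2: Compute augmented objective.
t*f(x) = 8.67*11.95 = 103.6065
Total = 103.6065 - 2.4139 = 101.1926


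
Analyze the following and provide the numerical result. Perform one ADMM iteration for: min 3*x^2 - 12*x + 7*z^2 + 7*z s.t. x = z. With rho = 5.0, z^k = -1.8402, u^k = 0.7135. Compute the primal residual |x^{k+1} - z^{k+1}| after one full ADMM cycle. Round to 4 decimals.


ADMM iteration with rho = 5.0, z^k = -1.8402, u^k = 0.7135
Step 1: x-update.
Minimize 3*x^2 - 12*x + (5.0/2)*(x + 1.8402 + 0.7135)^2
FOC: (2*3 + 5.0)*x = 12 + 5.0*(-1.8402 - 0.7135)
x^{k+1} = -0.0699
Step 2: z-update.
Minimize 7*z^2 + 7*z + (5.0/2)*(-0.0699 - z + 0.7135)^2
FOC: (2*7 + 5.0)*z = -7 + 5.0*(-0.0699 + 0.7135)
z^{k+1} = -0.199
Step 3: u-update.
u^{k+1} = 0.7135 - 0.0699 + 0.199 = 0.8427
Step 4: Primal residual = |-0.0699 + 0.199| = 0.1292


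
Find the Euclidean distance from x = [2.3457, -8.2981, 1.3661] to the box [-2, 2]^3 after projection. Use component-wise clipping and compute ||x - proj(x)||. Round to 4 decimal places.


Project each component onto [-2, 2].
clip(2.3457) = 2.0, clip(-8.2981) = -2.0, clip(1.3661) = 1.3661
Projection = [2.0, -2.0, 1.3661]
Squared diffs: [0.1195, 39.6661, 0.0]
Distance = sqrt(39.7856) = 6.3076


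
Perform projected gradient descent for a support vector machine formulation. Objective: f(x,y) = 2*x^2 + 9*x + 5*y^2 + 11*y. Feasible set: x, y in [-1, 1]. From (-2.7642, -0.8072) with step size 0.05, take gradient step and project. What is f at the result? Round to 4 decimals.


Step 1: Compute gradient at (-2.7642, -0.8072).
grad_x = 2*2*-2.7642 + 9 = -2.0568
grad_y = 2*5*-0.8072 + 11 = 2.928
Step 2: Gradient step.
x_raw = -2.7642 - 0.05*-2.0568 = -2.6614
y_raw = -0.8072 - 0.05*2.928 = -0.9536
Step 3: Project onto [-1, 1].
x_proj = clip(-2.6614) = -1.0
y_proj = clip(-0.9536) = -0.9536
Step 4: Evaluate f.
f(-1.0, -0.9536) = -12.9428


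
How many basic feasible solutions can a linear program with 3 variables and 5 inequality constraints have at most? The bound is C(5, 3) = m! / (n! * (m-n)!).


Each vertex corresponds to some choice of n active constraints out of m, so the number of vertices is at most C(m, n) = m! / (n!(m-n)!).
m = 5, n = 3
Numerator: 5 * 4 * 3
Denominator: 3! = 6
C(5, 3) = 10


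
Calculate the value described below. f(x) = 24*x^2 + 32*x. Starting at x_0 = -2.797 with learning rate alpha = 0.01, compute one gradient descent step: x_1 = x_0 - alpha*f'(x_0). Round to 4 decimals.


We compute the gradient at x_0 and apply the update.
f'(x) = 48*x + 32
f'(-2.797) = 48*-2.797 + 32 = -102.256
x_1 = -2.797 - 0.01*-102.256 = -1.7744


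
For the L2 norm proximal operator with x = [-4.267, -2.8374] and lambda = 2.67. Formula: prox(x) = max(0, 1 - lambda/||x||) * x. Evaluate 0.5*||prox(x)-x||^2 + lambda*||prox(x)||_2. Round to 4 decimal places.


Step 1: Compute ||x||.
||x|| = 5.1243
Step 2: Compute scaling factor.
scale = max(0, 1 - 2.67/5.1243) = 0.479
Step 3: prox(x) = [-2.0437, -1.359]
||prox(x)|| = 2.4543
Step 4: Proximal objective.
0.5*||prox-x||^2 = 3.5645
lambda*||prox|| = 6.553
Total = 10.1173


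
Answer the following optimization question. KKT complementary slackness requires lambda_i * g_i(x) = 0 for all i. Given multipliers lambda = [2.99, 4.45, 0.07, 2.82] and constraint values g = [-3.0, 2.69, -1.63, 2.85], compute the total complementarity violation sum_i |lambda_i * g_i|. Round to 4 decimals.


KKT complementary slackness check:
lambda_1 * g_1 = 2.99 * -3.0 = -8.97
lambda_2 * g_2 = 4.45 * 2.69 = 11.9705
lambda_3 * g_3 = 0.07 * -1.63 = -0.1141
lambda_4 * g_4 = 2.82 * 2.85 = 8.037
Total violation = 8.97 + 11.9705 + 0.1141 + 8.037 = 29.0916


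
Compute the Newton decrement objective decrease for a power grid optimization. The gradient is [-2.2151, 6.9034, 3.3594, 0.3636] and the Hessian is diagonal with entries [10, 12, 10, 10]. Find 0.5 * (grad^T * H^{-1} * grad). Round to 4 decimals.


Step 1: H is diagonal, so H^(-1) * g = [-0.2215, 0.5753, 0.3359, 0.0364].
Step 2: g^T H^(-1) g = sum_i g_i^2 / H_ii
  = (-2.2151)^2/10 + (6.9034)^2/12 + (3.3594)^2/10 + (0.3636)^2/10
  = 0.4907 + 3.9714 + 1.1286 + 0.0132 = 5.6039
Step 3: Objective decrease = 0.5 * g^T H^(-1) g = 2.8019


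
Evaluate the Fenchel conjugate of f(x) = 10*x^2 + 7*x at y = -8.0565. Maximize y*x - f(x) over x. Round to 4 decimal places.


f*(y) = sup_x {y*x - a*x^2 - b*x} = sup_x {(y-b)*x - a*x^2}
FOC: (y - b) - 2a*x = 0 => x* = (y - b)/(2a)
x* = (-8.0565 - 7)/(2*10) = -0.7528
f*(-8.0565) = (y-b)^2/(4a) = (-8.0565 - 7)^2/(4*10)
= 226.6982/40 = 5.6675


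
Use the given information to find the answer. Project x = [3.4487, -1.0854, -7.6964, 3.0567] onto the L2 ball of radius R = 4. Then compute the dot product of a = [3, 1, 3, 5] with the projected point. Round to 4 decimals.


Step 1: Compute ||x|| (intermediates to 6 decimals).
||x|| = sqrt(3.4487^2 + (-1.0854)^2 + (-7.6964)^2 + 3.0567^2) = 9.036018
Step 2: Project.
Since ||x|| > R, scale = R/||x|| = 4/9.036018 = 0.442673, proj(x) = scale * x
proj(x) = [1.526646, -0.480477, -3.406988, 1.353119]
Step 3: Dot product.
a^T * proj(x) = 3*1.526646 + 1*(-0.480477) + 3*(-3.406988) + 5*1.353119 = 0.6441


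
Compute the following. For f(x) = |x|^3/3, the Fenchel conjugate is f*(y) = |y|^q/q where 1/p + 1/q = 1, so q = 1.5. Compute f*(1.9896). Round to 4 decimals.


The conjugate exponent q satisfies 1/p + 1/q = 1.
p = 3, so q = 3/(3 - 1) = 1.5
|y|^q = 1.9896^1.5 = 2.8064
f*(1.9896) = 2.8064 / 1.5 = 1.8709


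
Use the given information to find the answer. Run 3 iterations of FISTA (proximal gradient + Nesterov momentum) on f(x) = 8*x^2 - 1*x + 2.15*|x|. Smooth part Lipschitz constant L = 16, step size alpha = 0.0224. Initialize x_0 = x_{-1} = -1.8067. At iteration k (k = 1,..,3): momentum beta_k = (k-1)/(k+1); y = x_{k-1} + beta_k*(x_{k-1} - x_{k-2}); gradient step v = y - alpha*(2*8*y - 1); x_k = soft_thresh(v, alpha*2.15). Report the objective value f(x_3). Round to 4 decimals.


FISTA on f(x) = 8*x^2 - 1*x + 2.15*|x|
L = 16, alpha = 0.0224
Iteration 1: beta = 0.0, y = -1.8067 + 0.0*(-1.8067 + 1.8067) = -1.8067
  grad(y) = -29.9072, v = y - alpha*grad = -1.1368
  prox(v) = soft_thresh(-1.1368, 0.0482) = -1.0886
Iteration 2: beta = 0.3333, y = -1.0886 + 0.3333*(-1.0886 + 1.8067) = -0.8493
  grad(y) = -14.5881, v = y - alpha*grad = -0.5225
  prox(v) = soft_thresh(-0.5225, 0.0482) = -0.4743
Iteration 3: beta = 0.5, y = -0.4743 + 0.5*(-0.4743 + 1.0886) = -0.1672
  grad(y) = -3.6748, v = y - alpha*grad = -0.0849
  prox(v) = soft_thresh(-0.0849, 0.0482) = -0.0367
f(x_3) = 8*(-0.0367)^2 - 1*(-0.0367) + 2.15*|-0.0367| = 0.1264


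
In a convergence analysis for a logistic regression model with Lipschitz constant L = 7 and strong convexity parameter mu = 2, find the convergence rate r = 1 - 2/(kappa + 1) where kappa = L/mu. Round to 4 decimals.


Step 1: Compute the condition number.
kappa = L/mu = 7/2 = 3.5
Step 2: Compute the convergence rate.
r = 1 - 2/(kappa + 1) = 1 - 2*mu/(L + mu) = (L - mu)/(L + mu) = 5/9 = 0.5556


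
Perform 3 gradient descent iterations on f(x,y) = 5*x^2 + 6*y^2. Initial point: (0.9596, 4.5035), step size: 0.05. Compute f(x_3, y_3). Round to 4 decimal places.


Gradient descent on f(x,y) = 5*x^2 + 6*y^2.
Starting point: (0.9596, 4.5035), alpha = 0.05
Step 1: grad_x = 2*5*0.9596 = 9.596, grad_y = 2*6*4.5035 = 54.042
  x_1 = 0.9596 - 0.05*9.596 = 0.4798
  y_1 = 4.5035 - 0.05*54.042 = 1.8014
Step 2: grad_x = 2*5*0.4798 = 4.798, grad_y = 2*6*1.8014 = 21.6168
  x_2 = 0.4798 - 0.05*4.798 = 0.2399
  y_2 = 1.8014 - 0.05*21.6168 = 0.7206
Step 3: grad_x = 2*5*0.2399 = 2.399, grad_y = 2*6*0.7206 = 8.6467
  x_3 = 0.2399 - 0.05*2.399 = 0.12
  y_3 = 0.7206 - 0.05*8.6467 = 0.2882
f(0.12, 0.2882) = 5*0.12^2 + 6*0.2882^2 = 0.5704


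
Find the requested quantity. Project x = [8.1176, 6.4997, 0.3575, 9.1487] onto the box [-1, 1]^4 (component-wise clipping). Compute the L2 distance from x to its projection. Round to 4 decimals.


Project each component onto [-1, 1].
clip(8.1176) = 1.0, clip(6.4997) = 1.0, clip(0.3575) = 0.3575, clip(9.1487) = 1.0
Projection = [1.0, 1.0, 0.3575, 1.0]
Squared diffs: [50.6602, 30.2467, 0.0, 66.4013]
Distance = sqrt(147.3082) = 12.1371


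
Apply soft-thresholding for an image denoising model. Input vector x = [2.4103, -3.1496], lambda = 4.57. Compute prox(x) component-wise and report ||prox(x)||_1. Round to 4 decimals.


Soft-thresholding with lambda = 4.57:
prox(2.4103) = sign(2.4103)*max(|2.4103| - 4.57, 0) = 0.0
prox(-3.1496) = sign(-3.1496)*max(|-3.1496| - 4.57, 0) = 0.0
prox(x) = [0.0, 0.0]
||prox(x)||_1 = 0.0 + 0.0 = 0.0


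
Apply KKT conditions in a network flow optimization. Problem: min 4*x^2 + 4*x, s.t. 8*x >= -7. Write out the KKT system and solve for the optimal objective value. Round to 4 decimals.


Step 1: Try lambda = 0 (constraint inactive).
Stationarity: 2*4*x + 4 = 0
x* = -4/(2*4) = -0.5
Check constraint: 8*-0.5 = -4.0 >= -7 -- satisfied.
Step 2: Compute optimal value.
f(x*) = 4*(-0.5)^2 + 4*(-0.5) = -1.0
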